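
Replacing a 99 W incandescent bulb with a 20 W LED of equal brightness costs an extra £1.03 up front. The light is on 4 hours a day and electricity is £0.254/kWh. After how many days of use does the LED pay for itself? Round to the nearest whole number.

13 days

Power saved = 99 − 20 = 79 W
Daily energy saved = 79 W × 4 h = 316 Wh = 0.316 kWh
Daily savings = 0.316 × £0.254 = £0.0803
Payback = £1.03 / £0.0803 per day = 12.83 days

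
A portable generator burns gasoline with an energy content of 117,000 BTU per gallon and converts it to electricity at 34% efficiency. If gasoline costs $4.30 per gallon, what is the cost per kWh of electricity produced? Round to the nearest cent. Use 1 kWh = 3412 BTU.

$0.37

Electrical output per gallon = 117,000 BTU × 0.34 / 3412 BTU/kWh = 11.66 kWh
Cost per kWh = $4.30 / 11.66 kWh = $0.369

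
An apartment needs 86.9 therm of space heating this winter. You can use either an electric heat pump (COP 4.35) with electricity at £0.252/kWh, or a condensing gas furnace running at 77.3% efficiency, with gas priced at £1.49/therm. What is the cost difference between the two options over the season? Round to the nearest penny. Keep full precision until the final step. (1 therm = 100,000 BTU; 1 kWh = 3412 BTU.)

Heat load = 86.9 therm × 100,000 = 8,690,000 BTU
Gas: input = 8,690,000 / 0.773 = 11,241,915 BTU = 112.4 therm → 112.4 × £1.49 = £167.50
Heat pump: 8,690,000 BTU / 3412 = 2,547 kWh heat; / 4.35 = 585.5 kWh in → × £0.252 = £147.54
Difference = |£167.50 − £147.54| = £19.96

£19.96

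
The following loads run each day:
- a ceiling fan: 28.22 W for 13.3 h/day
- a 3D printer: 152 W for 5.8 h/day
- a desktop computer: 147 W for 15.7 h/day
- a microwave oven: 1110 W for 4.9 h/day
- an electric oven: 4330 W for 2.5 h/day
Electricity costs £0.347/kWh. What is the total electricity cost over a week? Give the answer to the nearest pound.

£48

ceiling fan: 28.22 W × 13.3 h × 7 d = 2,627 Wh = 2.627 kWh
3D printer: 152 W × 5.8 h × 7 d = 6,171 Wh = 6.171 kWh
desktop computer: 147 W × 15.7 h × 7 d = 16,155 Wh = 16.16 kWh
microwave oven: 1110 W × 4.9 h × 7 d = 38,073 Wh = 38.07 kWh
electric oven: 4330 W × 2.5 h × 7 d = 75,775 Wh = 75.78 kWh
Total energy = 2.627 + 6.171 + 16.16 + 38.07 + 75.78 = 138.8 kWh
Cost = 138.8 kWh × £0.347 = £48.16 ≈ £48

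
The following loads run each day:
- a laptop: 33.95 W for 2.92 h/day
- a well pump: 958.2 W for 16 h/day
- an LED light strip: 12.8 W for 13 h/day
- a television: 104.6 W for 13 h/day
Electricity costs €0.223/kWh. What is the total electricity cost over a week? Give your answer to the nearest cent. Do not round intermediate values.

€26.47

laptop: 33.95 W × 2.92 h × 7 d = 694 Wh = 0.6939 kWh
well pump: 958.2 W × 16 h × 7 d = 107,318 Wh = 107.3 kWh
LED light strip: 12.8 W × 13 h × 7 d = 1,165 Wh = 1.165 kWh
television: 104.6 W × 13 h × 7 d = 9,519 Wh = 9.519 kWh
Total energy = 0.6939 + 107.3 + 1.165 + 9.519 = 118.7 kWh
Cost = 118.7 kWh × €0.223 = €26.47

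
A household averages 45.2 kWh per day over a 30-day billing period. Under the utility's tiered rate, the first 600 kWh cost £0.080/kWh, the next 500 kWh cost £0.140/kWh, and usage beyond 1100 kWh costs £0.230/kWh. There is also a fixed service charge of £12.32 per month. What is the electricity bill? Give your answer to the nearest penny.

Usage = 45.2 kWh/day × 30 days = 1356 kWh
First 600 kWh × £0.080 = £48.00
Next 500 kWh × £0.140 = £70.00
Remaining 256 kWh × £0.230 = £58.88
Energy charge = £176.88; + service £12.32 = £189.20

£189.20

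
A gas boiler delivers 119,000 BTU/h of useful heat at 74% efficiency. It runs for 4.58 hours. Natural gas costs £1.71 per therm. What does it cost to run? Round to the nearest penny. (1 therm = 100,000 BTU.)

Heat delivered = 119,000 BTU/h × 4.58 h = 545,020 BTU
Gas input = 545,020 / 0.74 = 736,514 BTU
= 736,514 / 100,000 = 7.365 therm
Cost = 7.365 × £1.71/therm = £12.59

£12.59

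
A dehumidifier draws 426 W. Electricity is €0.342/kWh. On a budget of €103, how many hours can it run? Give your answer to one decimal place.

707.0 h

Energy budget = €103 / €0.342 per kWh = 301.2 kWh = 301,170 Wh
Runtime = 301,170 Wh / 426 W = 707 h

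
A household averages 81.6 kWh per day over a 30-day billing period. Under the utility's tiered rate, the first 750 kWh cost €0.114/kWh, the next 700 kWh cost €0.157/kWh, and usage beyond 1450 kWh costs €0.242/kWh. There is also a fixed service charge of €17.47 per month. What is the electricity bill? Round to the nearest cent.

Usage = 81.6 kWh/day × 30 days = 2448 kWh
First 750 kWh × €0.114 = €85.50
Next 700 kWh × €0.157 = €109.90
Remaining 998 kWh × €0.242 = €241.52
Energy charge = €436.92; + service €17.47 = €454.39

€454.39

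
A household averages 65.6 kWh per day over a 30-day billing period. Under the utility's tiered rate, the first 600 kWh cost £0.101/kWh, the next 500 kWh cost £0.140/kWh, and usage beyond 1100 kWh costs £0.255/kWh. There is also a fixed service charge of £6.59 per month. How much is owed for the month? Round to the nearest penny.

Usage = 65.6 kWh/day × 30 days = 1968 kWh
First 600 kWh × £0.101 = £60.60
Next 500 kWh × £0.140 = £70.00
Remaining 868 kWh × £0.255 = £221.34
Energy charge = £351.94; + service £6.59 = £358.53

£358.53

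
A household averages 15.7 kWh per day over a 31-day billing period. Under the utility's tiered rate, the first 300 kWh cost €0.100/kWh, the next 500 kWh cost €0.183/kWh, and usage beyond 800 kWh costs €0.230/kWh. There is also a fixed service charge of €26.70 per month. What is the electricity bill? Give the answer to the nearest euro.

€91

Usage = 15.7 kWh/day × 31 days = 486.7 kWh
First 300 kWh × €0.100 = €30.00
Next 186.7 kWh × €0.183 = €34.17
Remaining tier: 0 kWh (not reached)
Energy charge = €64.17; + service €26.70 = €90.87 ≈ €91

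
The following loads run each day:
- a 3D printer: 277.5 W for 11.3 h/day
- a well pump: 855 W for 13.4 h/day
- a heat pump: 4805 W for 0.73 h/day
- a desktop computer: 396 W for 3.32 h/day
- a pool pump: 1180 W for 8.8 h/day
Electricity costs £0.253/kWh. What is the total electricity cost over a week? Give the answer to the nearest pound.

3D printer: 277.5 W × 11.3 h × 7 d = 21,950 Wh = 21.95 kWh
well pump: 855 W × 13.4 h × 7 d = 80,199 Wh = 80.2 kWh
heat pump: 4805 W × 0.73 h × 7 d = 24,554 Wh = 24.55 kWh
desktop computer: 396 W × 3.32 h × 7 d = 9,203 Wh = 9.203 kWh
pool pump: 1180 W × 8.8 h × 7 d = 72,688 Wh = 72.69 kWh
Total energy = 21.95 + 80.2 + 24.55 + 9.203 + 72.69 = 208.6 kWh
Cost = 208.6 kWh × £0.253 = £52.77 ≈ £53

£53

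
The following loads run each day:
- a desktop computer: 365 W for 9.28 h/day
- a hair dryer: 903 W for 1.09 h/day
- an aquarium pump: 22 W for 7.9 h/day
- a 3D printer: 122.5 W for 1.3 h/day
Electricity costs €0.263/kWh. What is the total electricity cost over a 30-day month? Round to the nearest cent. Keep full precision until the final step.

desktop computer: 365 W × 9.28 h × 30 d = 101,616 Wh = 101.6 kWh
hair dryer: 903 W × 1.09 h × 30 d = 29,528 Wh = 29.53 kWh
aquarium pump: 22 W × 7.9 h × 30 d = 5,214 Wh = 5.214 kWh
3D printer: 122.5 W × 1.3 h × 30 d = 4,778 Wh = 4.777 kWh
Total energy = 101.6 + 29.53 + 5.214 + 4.777 = 141.1 kWh
Cost = 141.1 kWh × €0.263 = €37.12

€37.12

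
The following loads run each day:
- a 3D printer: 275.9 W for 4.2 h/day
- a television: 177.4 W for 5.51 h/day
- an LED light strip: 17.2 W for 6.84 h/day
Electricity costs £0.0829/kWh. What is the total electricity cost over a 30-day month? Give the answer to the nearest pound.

3D printer: 275.9 W × 4.2 h × 30 d = 34,763 Wh = 34.76 kWh
television: 177.4 W × 5.51 h × 30 d = 29,324 Wh = 29.32 kWh
LED light strip: 17.2 W × 6.84 h × 30 d = 3,529 Wh = 3.529 kWh
Total energy = 34.76 + 29.32 + 3.529 = 67.62 kWh
Cost = 67.62 kWh × £0.0829 = £5.61 ≈ £6

£6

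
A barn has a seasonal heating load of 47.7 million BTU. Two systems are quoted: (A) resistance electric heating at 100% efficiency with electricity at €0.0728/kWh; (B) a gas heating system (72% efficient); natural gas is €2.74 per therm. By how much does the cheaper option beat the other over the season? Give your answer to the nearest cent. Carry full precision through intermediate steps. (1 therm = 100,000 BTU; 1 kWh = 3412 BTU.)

€797.50

Heat load = 47.7 × 10⁶ BTU = 47,700,000 BTU
Gas: input = 47,700,000 / 0.72 = 66,250,000 BTU = 662.5 therm → 662.5 × €2.74 = €1,815.25
Electric: 47,700,000 BTU / 3412 = 13,980 kWh → × €0.0728 = €1,017.75
Difference = |€1,815.25 − €1,017.75| = €797.50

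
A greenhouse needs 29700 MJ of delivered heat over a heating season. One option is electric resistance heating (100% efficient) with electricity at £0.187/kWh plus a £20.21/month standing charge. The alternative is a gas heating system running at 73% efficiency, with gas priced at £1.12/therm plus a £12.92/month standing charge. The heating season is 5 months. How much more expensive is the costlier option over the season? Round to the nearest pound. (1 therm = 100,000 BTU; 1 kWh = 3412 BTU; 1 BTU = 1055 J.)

£1147

Heat load = 29700 MJ = 29,700,000,000 J / 1055 = 28,151,659 BTU
Gas: input = 28,151,659 / 0.73 = 38,563,916 BTU = 385.6 therm → 385.6 × £1.12 = £431.92; + 5 × £12.92 standing = £496.52
Electric: 28,151,659 BTU / 3412 = 8,251 kWh → × £0.187 = £1,542.90; + 5 × £20.21 standing = £1,643.95
Difference = |£496.52 − £1,643.95| = £1,147.43 ≈ £1147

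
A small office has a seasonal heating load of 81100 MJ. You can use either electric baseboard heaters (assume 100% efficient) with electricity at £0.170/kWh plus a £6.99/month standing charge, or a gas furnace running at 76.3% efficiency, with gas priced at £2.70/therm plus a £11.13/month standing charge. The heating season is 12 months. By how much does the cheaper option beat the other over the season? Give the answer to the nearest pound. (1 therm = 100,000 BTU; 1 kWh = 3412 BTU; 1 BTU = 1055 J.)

£1060

Heat load = 81100 MJ = 81,100,000,000 J / 1055 = 76,872,038 BTU
Gas: input = 76,872,038 / 0.763 = 100,749,722 BTU = 1,007 therm → 1,007 × £2.70 = £2,720.24; + 12 × £11.13 standing = £2,853.80
Electric: 76,872,038 BTU / 3412 = 22,530 kWh → × £0.170 = £3,830.08; + 12 × £6.99 standing = £3,913.96
Difference = |£2,853.80 − £3,913.96| = £1,060.16 ≈ £1060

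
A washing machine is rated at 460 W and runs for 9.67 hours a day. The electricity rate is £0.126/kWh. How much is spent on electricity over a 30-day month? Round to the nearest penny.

£16.81

Energy = 460 W × 9.67 h/day × 30 days = 133,446 Wh = 133.4 kWh
Cost = 133.4 kWh × £0.126/kWh = £16.81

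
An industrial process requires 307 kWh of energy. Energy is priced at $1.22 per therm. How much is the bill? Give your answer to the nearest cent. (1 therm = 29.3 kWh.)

307 kWh × (0.03413 therm/kWh) = 10.48 therm
Cost = 10.48 therm × $1.22/therm = $12.78

$12.78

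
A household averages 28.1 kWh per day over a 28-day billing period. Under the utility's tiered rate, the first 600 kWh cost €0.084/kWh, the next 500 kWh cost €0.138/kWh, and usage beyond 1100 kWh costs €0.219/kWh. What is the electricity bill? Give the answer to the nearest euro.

€76

Usage = 28.1 kWh/day × 28 days = 786.8 kWh
First 600 kWh × €0.084 = €50.40
Next 186.8 kWh × €0.138 = €25.78
Remaining tier: 0 kWh (not reached)
Total = €76.18 ≈ €76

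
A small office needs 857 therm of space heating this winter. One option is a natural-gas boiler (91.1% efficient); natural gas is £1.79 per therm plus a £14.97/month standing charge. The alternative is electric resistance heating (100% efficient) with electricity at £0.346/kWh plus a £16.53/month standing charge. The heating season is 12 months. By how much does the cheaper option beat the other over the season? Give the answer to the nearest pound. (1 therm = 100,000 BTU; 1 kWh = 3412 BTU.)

£7025

Heat load = 857 therm × 100,000 = 85,700,000 BTU
Gas: input = 85,700,000 / 0.911 = 94,072,448 BTU = 940.7 therm → 940.7 × £1.79 = £1,683.90; + 12 × £14.97 standing = £1,863.54
Electric: 85,700,000 BTU / 3412 = 25,120 kWh → × £0.346 = £8,690.56; + 12 × £16.53 standing = £8,888.92
Difference = |£1,863.54 − £8,888.92| = £7,025.39 ≈ £7025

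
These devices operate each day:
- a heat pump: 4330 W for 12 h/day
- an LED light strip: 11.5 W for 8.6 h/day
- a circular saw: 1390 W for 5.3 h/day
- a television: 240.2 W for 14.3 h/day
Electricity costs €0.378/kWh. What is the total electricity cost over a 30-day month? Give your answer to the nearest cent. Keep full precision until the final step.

€712.84

heat pump: 4330 W × 12 h × 30 d = 1,558,800 Wh = 1,559 kWh
LED light strip: 11.5 W × 8.6 h × 30 d = 2,967 Wh = 2.967 kWh
circular saw: 1390 W × 5.3 h × 30 d = 221,010 Wh = 221 kWh
television: 240.2 W × 14.3 h × 30 d = 103,046 Wh = 103 kWh
Total energy = 1,559 + 2.967 + 221 + 103 = 1,886 kWh
Cost = 1,886 kWh × €0.378 = €712.84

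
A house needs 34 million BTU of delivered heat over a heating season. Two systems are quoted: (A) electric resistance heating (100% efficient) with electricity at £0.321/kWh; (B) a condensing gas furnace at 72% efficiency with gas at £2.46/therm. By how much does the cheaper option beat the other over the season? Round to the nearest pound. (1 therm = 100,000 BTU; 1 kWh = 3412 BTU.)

Heat load = 34 × 10⁶ BTU = 34,000,000 BTU
Gas: input = 34,000,000 / 0.72 = 47,222,222 BTU = 472.2 therm → 472.2 × £2.46 = £1,161.67
Electric: 34,000,000 BTU / 3412 = 9,965 kWh → × £0.321 = £3,198.71
Difference = |£1,161.67 − £3,198.71| = £2,037.04 ≈ £2037

£2037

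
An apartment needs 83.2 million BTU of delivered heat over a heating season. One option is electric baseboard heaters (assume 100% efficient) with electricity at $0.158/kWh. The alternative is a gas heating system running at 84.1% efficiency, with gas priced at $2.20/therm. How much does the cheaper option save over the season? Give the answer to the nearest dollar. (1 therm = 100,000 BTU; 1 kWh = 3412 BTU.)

Heat load = 83.2 × 10⁶ BTU = 83,200,000 BTU
Gas: input = 83,200,000 / 0.841 = 98,929,845 BTU = 989.3 therm → 989.3 × $2.20 = $2,176.46
Electric: 83,200,000 BTU / 3412 = 24,380 kWh → × $0.158 = $3,852.75
Difference = |$2,176.46 − $3,852.75| = $1,676.30 ≈ $1676

$1676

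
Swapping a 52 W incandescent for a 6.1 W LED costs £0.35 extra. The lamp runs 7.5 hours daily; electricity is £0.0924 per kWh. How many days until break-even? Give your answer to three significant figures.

Power saved = 52 − 6.1 = 45.9 W
Daily energy saved = 45.9 W × 7.5 h = 344.2 Wh = 0.34425 kWh
Daily savings = 0.34425 × £0.0924 = £0.0318
Payback = £0.35 / £0.0318 per day = 11 days

11 days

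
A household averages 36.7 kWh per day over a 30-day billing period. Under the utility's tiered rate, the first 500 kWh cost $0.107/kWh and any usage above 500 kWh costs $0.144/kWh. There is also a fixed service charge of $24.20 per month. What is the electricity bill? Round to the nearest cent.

Usage = 36.7 kWh/day × 30 days = 1101 kWh
First 500 kWh × $0.107 = $53.50
Remaining 601 kWh × $0.144 = $86.54
Energy charge = $140.04; + service $24.20 = $164.24

$164.24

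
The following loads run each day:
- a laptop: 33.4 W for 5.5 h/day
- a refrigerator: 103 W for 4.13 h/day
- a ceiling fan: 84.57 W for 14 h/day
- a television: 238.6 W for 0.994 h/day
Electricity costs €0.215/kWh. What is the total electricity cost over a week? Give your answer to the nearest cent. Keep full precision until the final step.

laptop: 33.4 W × 5.5 h × 7 d = 1,286 Wh = 1.286 kWh
refrigerator: 103 W × 4.13 h × 7 d = 2,978 Wh = 2.978 kWh
ceiling fan: 84.57 W × 14 h × 7 d = 8,288 Wh = 8.288 kWh
television: 238.6 W × 0.994 h × 7 d = 1,660 Wh = 1.66 kWh
Total energy = 1.286 + 2.978 + 8.288 + 1.66 = 14.21 kWh
Cost = 14.21 kWh × €0.215 = €3.06

€3.06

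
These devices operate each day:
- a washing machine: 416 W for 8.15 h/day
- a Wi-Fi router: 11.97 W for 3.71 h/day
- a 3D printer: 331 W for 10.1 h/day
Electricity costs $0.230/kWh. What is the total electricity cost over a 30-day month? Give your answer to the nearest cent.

$46.77

washing machine: 416 W × 8.15 h × 30 d = 101,712 Wh = 101.7 kWh
Wi-Fi router: 11.97 W × 3.71 h × 30 d = 1,332 Wh = 1.332 kWh
3D printer: 331 W × 10.1 h × 30 d = 100,293 Wh = 100.3 kWh
Total energy = 101.7 + 1.332 + 100.3 = 203.3 kWh
Cost = 203.3 kWh × $0.230 = $46.77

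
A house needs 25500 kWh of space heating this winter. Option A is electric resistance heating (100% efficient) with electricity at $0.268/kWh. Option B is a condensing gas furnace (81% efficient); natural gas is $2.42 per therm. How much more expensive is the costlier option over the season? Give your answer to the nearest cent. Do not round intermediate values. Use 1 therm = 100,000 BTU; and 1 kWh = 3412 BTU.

Heat load = 25500 kWh × 3412 = 87,006,000 BTU
Gas: input = 87,006,000 / 0.81 = 107,414,815 BTU = 1,074 therm → 1,074 × $2.42 = $2,599.44
Electric: 87,006,000 BTU / 3412 = 25,500 kWh → × $0.268 = $6,834.00
Difference = |$2,599.44 − $6,834.00| = $4,234.56

$4234.56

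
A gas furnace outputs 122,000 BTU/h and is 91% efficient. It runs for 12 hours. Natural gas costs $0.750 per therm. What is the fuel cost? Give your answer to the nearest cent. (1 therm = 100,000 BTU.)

$12.07

Heat delivered = 122,000 BTU/h × 12 h = 1,464,000 BTU
Gas input = 1,464,000 / 0.91 = 1,608,791 BTU
= 1,608,791 / 100,000 = 16.09 therm
Cost = 16.09 × $0.750/therm = $12.07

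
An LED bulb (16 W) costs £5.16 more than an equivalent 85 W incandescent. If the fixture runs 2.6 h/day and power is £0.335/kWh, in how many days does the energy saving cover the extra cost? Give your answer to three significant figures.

85.9 days

Power saved = 85 − 16 = 69 W
Daily energy saved = 69 W × 2.6 h = 179.4 Wh = 0.1794 kWh
Daily savings = 0.1794 × £0.335 = £0.0601
Payback = £5.16 / £0.0601 per day = 85.86 days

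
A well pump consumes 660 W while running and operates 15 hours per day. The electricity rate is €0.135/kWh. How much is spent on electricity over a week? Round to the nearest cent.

€9.36

Energy = 660 W × 15 h/day × 7 days = 69,300 Wh = 69.3 kWh
Cost = 69.3 kWh × €0.135/kWh = €9.36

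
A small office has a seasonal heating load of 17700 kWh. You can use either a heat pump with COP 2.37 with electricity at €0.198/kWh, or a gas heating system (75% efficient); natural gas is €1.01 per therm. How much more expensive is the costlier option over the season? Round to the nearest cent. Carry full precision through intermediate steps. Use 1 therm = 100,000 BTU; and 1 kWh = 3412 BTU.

Heat load = 17700 kWh × 3412 = 60,392,400 BTU
Gas: input = 60,392,400 / 0.75 = 80,523,200 BTU = 805.2 therm → 805.2 × €1.01 = €813.28
Heat pump: 60,392,400 BTU / 3412 = 17,700 kWh heat; / 2.37 = 7,468 kWh in → × €0.198 = €1,478.73
Difference = |€813.28 − €1,478.73| = €665.45

€665.45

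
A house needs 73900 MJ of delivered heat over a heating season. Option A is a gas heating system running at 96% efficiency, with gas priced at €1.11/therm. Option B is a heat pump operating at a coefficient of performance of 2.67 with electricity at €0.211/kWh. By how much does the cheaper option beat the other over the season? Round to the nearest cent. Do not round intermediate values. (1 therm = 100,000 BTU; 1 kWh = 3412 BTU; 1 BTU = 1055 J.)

€812.46

Heat load = 73900 MJ = 73,900,000,000 J / 1055 = 70,047,393 BTU
Gas: input = 70,047,393 / 0.96 = 72,966,035 BTU = 729.7 therm → 729.7 × €1.11 = €809.92
Heat pump: 70,047,393 BTU / 3412 = 20,530 kWh heat; / 2.67 = 7,689 kWh in → × €0.211 = €1,622.39
Difference = |€809.92 − €1,622.39| = €812.46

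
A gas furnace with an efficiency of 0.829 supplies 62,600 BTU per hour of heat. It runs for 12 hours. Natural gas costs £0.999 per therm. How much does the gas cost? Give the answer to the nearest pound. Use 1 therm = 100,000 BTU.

Heat delivered = 62,600 BTU/h × 12 h = 751,200 BTU
Gas input = 751,200 / 0.829 = 906,152 BTU
= 906,152 / 100,000 = 9.062 therm
Cost = 9.062 × £0.999/therm = £9.05 ≈ £9

£9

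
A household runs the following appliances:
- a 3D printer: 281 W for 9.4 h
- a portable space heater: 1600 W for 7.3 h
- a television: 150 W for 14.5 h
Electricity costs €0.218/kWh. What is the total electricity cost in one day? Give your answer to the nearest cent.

€3.60

3D printer: 281 W × 9.4 h = 2,641 Wh = 2.641 kWh
portable space heater: 1600 W × 7.3 h = 11,680 Wh = 11.68 kWh
television: 150 W × 14.5 h = 2,175 Wh = 2.175 kWh
Total energy = 2.641 + 11.68 + 2.175 = 16.5 kWh
Cost = 16.5 kWh × €0.218 = €3.60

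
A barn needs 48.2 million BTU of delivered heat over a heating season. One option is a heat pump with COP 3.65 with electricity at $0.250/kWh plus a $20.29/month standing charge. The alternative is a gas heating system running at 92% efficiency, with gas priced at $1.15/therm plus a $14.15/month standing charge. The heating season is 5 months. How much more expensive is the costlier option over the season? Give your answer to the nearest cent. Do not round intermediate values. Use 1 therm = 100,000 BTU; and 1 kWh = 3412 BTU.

Heat load = 48.2 × 10⁶ BTU = 48,200,000 BTU
Gas: input = 48,200,000 / 0.92 = 52,391,304 BTU = 523.9 therm → 523.9 × $1.15 = $602.50; + 5 × $14.15 standing = $673.25
Heat pump: 48,200,000 BTU / 3412 = 14,130 kWh heat; / 3.65 = 3,870 kWh in → × $0.250 = $967.58; + 5 × $20.29 standing = $1,069.03
Difference = |$673.25 − $1,069.03| = $395.78

$395.78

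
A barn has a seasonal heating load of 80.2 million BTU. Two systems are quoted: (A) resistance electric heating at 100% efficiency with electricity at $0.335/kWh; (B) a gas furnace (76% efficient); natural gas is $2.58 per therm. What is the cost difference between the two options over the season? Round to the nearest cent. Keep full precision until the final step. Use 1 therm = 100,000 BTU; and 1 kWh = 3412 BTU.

$5151.69

Heat load = 80.2 × 10⁶ BTU = 80,200,000 BTU
Gas: input = 80,200,000 / 0.76 = 105,526,316 BTU = 1,055 therm → 1,055 × $2.58 = $2,722.58
Electric: 80,200,000 BTU / 3412 = 23,510 kWh → × $0.335 = $7,874.27
Difference = |$2,722.58 − $7,874.27| = $5,151.69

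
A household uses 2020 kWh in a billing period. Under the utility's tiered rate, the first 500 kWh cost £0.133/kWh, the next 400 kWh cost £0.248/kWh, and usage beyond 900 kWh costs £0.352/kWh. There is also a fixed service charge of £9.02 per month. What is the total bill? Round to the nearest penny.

First 500 kWh × £0.133 = £66.50
Next 400 kWh × £0.248 = £99.20
Remaining 1120 kWh × £0.352 = £394.24
Energy charge = £559.94; + service £9.02 = £568.96

£568.96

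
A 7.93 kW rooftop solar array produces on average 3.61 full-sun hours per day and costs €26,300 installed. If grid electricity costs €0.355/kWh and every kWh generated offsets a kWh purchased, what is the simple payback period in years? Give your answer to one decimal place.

7.1 years

Daily generation = 7.93 kW × 3.61 h = 28.63 kWh
Annual generation = 28.63 × 365 = 10449 kWh
Annual savings = 10449 × €0.355 = €3,709.38
Payback = €26,300 / €3,709.38 = 7.09 years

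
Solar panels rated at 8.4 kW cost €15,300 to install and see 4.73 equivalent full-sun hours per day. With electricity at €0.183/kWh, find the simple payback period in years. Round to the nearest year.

Daily generation = 8.4 kW × 4.73 h = 39.73 kWh
Annual generation = 39.73 × 365 = 14502 kWh
Annual savings = 14502 × €0.183 = €2,653.90
Payback = €15,300 / €2,653.90 = 5.77 years

6 years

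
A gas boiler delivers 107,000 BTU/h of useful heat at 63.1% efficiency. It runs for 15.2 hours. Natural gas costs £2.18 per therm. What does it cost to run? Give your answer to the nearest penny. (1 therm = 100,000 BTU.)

Heat delivered = 107,000 BTU/h × 15.2 h = 1,626,400 BTU
Gas input = 1,626,400 / 0.631 = 2,577,496 BTU
= 2,577,496 / 100,000 = 25.77 therm
Cost = 25.77 × £2.18/therm = £56.19

£56.19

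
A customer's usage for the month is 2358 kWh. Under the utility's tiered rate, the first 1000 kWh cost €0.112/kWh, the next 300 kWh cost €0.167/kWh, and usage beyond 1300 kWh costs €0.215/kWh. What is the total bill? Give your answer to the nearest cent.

€389.57

First 1000 kWh × €0.112 = €112.00
Next 300 kWh × €0.167 = €50.10
Remaining 1058 kWh × €0.215 = €227.47
Total = €389.57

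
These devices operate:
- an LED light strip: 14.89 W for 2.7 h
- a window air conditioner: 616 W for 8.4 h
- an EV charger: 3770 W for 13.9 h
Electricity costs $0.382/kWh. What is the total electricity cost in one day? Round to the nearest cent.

$22.01

LED light strip: 14.89 W × 2.7 h = 40 Wh = 0.0402 kWh
window air conditioner: 616 W × 8.4 h = 5,174 Wh = 5.174 kWh
EV charger: 3770 W × 13.9 h = 52,403 Wh = 52.4 kWh
Total energy = 0.0402 + 5.174 + 52.4 = 57.62 kWh
Cost = 57.62 kWh × $0.382 = $22.01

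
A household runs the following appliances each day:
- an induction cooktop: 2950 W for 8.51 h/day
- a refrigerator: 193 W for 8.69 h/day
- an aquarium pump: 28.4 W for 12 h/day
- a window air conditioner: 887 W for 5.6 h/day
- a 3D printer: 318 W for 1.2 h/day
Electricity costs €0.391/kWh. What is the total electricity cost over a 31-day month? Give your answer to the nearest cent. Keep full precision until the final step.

€393.58

induction cooktop: 2950 W × 8.51 h × 31 d = 778,240 Wh = 778.2 kWh
refrigerator: 193 W × 8.69 h × 31 d = 51,992 Wh = 51.99 kWh
aquarium pump: 28.4 W × 12 h × 31 d = 10,565 Wh = 10.56 kWh
window air conditioner: 887 W × 5.6 h × 31 d = 153,983 Wh = 154 kWh
3D printer: 318 W × 1.2 h × 31 d = 11,830 Wh = 11.83 kWh
Total energy = 778.2 + 51.99 + 10.56 + 154 + 11.83 = 1,007 kWh
Cost = 1,007 kWh × €0.391 = €393.58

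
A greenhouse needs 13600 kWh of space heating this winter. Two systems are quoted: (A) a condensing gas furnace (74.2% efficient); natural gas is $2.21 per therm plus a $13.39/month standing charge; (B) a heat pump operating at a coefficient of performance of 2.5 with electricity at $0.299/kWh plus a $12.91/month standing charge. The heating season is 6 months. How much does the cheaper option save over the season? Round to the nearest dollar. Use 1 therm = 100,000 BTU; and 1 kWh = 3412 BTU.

$242

Heat load = 13600 kWh × 3412 = 46,403,200 BTU
Gas: input = 46,403,200 / 0.742 = 62,538,005 BTU = 625.4 therm → 625.4 × $2.21 = $1,382.09; + 6 × $13.39 standing = $1,462.43
Heat pump: 46,403,200 BTU / 3412 = 13,600 kWh heat; / 2.5 = 5,440 kWh in → × $0.299 = $1,626.56; + 6 × $12.91 standing = $1,704.02
Difference = |$1,462.43 − $1,704.02| = $241.59 ≈ $242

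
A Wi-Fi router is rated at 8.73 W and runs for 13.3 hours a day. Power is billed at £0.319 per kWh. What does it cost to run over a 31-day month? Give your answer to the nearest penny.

£1.15

Energy = 8.73 W × 13.3 h/day × 31 days = 3,599 Wh = 3.599 kWh
Cost = 3.599 kWh × £0.319/kWh = £1.15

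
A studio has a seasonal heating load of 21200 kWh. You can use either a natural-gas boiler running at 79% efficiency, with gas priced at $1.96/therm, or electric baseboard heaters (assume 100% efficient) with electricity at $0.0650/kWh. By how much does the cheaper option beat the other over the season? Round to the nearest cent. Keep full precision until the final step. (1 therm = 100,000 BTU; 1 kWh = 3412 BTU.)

Heat load = 21200 kWh × 3412 = 72,334,400 BTU
Gas: input = 72,334,400 / 0.79 = 91,562,532 BTU = 915.6 therm → 915.6 × $1.96 = $1,794.63
Electric: 72,334,400 BTU / 3412 = 21,200 kWh → × $0.0650 = $1,378.00
Difference = |$1,794.63 − $1,378.00| = $416.63

$416.63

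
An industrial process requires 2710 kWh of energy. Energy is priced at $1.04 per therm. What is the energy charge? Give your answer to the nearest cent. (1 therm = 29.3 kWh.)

2710 kWh × (0.03413 therm/kWh) = 92.49 therm
Cost = 92.49 therm × $1.04/therm = $96.19

$96.19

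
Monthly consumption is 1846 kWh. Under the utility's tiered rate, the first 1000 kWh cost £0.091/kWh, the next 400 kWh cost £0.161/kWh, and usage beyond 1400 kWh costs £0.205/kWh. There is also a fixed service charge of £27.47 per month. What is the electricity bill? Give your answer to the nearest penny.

First 1000 kWh × £0.091 = £91.00
Next 400 kWh × £0.161 = £64.40
Remaining 446 kWh × £0.205 = £91.43
Energy charge = £246.83; + service £27.47 = £274.30

£274.30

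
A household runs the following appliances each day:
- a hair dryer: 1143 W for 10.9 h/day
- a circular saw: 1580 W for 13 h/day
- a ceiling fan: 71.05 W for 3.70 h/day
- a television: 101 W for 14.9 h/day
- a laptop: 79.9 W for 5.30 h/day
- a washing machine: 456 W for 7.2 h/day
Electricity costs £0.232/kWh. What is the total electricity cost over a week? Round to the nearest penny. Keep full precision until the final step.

hair dryer: 1143 W × 10.9 h × 7 d = 87,211 Wh = 87.21 kWh
circular saw: 1580 W × 13 h × 7 d = 143,780 Wh = 143.8 kWh
ceiling fan: 71.05 W × 3.70 h × 7 d = 1,840 Wh = 1.84 kWh
television: 101 W × 14.9 h × 7 d = 10,534 Wh = 10.53 kWh
laptop: 79.9 W × 5.30 h × 7 d = 2,964 Wh = 2.964 kWh
washing machine: 456 W × 7.2 h × 7 d = 22,982 Wh = 22.98 kWh
Total energy = 87.21 + 143.8 + 1.84 + 10.53 + 2.964 + 22.98 = 269.3 kWh
Cost = 269.3 kWh × £0.232 = £62.48

£62.48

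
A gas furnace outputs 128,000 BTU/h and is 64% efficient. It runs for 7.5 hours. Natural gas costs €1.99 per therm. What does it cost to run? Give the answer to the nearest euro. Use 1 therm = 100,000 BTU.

Heat delivered = 128,000 BTU/h × 7.5 h = 960,000 BTU
Gas input = 960,000 / 0.64 = 1,500,000 BTU
= 1,500,000 / 100,000 = 15 therm
Cost = 15 × €1.99/therm = €29.85 ≈ €30

€30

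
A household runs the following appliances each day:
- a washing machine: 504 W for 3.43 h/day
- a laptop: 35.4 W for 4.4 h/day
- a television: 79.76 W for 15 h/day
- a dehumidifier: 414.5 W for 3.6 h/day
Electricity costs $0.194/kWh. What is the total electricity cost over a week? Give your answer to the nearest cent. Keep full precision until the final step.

$6.21

washing machine: 504 W × 3.43 h × 7 d = 12,101 Wh = 12.1 kWh
laptop: 35.4 W × 4.4 h × 7 d = 1,090 Wh = 1.09 kWh
television: 79.76 W × 15 h × 7 d = 8,375 Wh = 8.375 kWh
dehumidifier: 414.5 W × 3.6 h × 7 d = 10,445 Wh = 10.45 kWh
Total energy = 12.1 + 1.09 + 8.375 + 10.45 = 32.01 kWh
Cost = 32.01 kWh × $0.194 = $6.21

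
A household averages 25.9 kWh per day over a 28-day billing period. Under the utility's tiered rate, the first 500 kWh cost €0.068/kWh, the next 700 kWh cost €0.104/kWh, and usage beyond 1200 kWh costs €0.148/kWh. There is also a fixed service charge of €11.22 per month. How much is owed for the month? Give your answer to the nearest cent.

€68.64

Usage = 25.9 kWh/day × 28 days = 725.2 kWh
First 500 kWh × €0.068 = €34.00
Next 225.2 kWh × €0.104 = €23.42
Remaining tier: 0 kWh (not reached)
Energy charge = €57.42; + service €11.22 = €68.64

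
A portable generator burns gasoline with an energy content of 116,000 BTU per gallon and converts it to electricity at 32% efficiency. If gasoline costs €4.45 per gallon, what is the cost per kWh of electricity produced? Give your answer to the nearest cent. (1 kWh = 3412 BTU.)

€0.41

Electrical output per gallon = 116,000 BTU × 0.32 / 3412 BTU/kWh = 10.88 kWh
Cost per kWh = €4.45 / 10.88 kWh = €0.409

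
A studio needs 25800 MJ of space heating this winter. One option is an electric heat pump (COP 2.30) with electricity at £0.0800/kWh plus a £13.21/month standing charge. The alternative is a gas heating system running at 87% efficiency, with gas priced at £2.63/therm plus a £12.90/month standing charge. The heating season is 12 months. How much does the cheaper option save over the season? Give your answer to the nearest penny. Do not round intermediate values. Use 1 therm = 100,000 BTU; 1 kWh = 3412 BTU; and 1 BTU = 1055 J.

Heat load = 25800 MJ = 25,800,000,000 J / 1055 = 24,454,976 BTU
Gas: input = 24,454,976 / 0.87 = 28,109,168 BTU = 281.1 therm → 281.1 × £2.63 = £739.27; + 12 × £12.90 standing = £894.07
Heat pump: 24,454,976 BTU / 3412 = 7,167 kWh heat; / 2.30 = 3,116 kWh in → × £0.0800 = £249.30; + 12 × £13.21 standing = £407.82
Difference = |£894.07 − £407.82| = £486.25

£486.25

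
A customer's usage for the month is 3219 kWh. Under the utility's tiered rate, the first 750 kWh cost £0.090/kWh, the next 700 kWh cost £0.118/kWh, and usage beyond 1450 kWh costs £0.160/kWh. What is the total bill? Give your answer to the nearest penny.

First 750 kWh × £0.090 = £67.50
Next 700 kWh × £0.118 = £82.60
Remaining 1769 kWh × £0.160 = £283.04
Total = £433.14

£433.14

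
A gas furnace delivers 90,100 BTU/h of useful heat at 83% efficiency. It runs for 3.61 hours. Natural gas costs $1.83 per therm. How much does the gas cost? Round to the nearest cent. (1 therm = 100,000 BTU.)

$7.17

Heat delivered = 90,100 BTU/h × 3.61 h = 325,261 BTU
Gas input = 325,261 / 0.83 = 391,881 BTU
= 391,881 / 100,000 = 3.919 therm
Cost = 3.919 × $1.83/therm = $7.17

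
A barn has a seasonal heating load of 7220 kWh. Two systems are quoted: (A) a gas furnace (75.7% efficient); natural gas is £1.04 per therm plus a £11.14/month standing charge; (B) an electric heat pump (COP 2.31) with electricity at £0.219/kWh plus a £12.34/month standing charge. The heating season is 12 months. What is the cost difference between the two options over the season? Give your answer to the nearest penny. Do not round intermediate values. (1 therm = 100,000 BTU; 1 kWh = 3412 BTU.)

Heat load = 7220 kWh × 3412 = 24,634,640 BTU
Gas: input = 24,634,640 / 0.757 = 32,542,457 BTU = 325.4 therm → 325.4 × £1.04 = £338.44; + 12 × £11.14 standing = £472.12
Heat pump: 24,634,640 BTU / 3412 = 7,220 kWh heat; / 2.31 = 3,126 kWh in → × £0.219 = £684.49; + 12 × £12.34 standing = £832.57
Difference = |£472.12 − £832.57| = £360.45

£360.45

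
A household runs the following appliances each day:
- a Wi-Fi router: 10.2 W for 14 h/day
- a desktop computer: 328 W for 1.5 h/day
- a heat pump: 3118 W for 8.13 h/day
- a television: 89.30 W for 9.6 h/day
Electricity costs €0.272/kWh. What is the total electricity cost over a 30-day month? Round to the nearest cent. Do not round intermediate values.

€219.03

Wi-Fi router: 10.2 W × 14 h × 30 d = 4,284 Wh = 4.284 kWh
desktop computer: 328 W × 1.5 h × 30 d = 14,760 Wh = 14.76 kWh
heat pump: 3118 W × 8.13 h × 30 d = 760,480 Wh = 760.5 kWh
television: 89.30 W × 9.6 h × 30 d = 25,718 Wh = 25.72 kWh
Total energy = 4.284 + 14.76 + 760.5 + 25.72 = 805.2 kWh
Cost = 805.2 kWh × €0.272 = €219.03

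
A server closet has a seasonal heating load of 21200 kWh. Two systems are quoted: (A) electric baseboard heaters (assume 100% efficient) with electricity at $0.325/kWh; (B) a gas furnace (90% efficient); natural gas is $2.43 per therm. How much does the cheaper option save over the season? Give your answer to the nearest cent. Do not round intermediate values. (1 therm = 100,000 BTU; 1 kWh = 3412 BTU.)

$4936.97

Heat load = 21200 kWh × 3412 = 72,334,400 BTU
Gas: input = 72,334,400 / 0.90 = 80,371,556 BTU = 803.7 therm → 803.7 × $2.43 = $1,953.03
Electric: 72,334,400 BTU / 3412 = 21,200 kWh → × $0.325 = $6,890.00
Difference = |$1,953.03 − $6,890.00| = $4,936.97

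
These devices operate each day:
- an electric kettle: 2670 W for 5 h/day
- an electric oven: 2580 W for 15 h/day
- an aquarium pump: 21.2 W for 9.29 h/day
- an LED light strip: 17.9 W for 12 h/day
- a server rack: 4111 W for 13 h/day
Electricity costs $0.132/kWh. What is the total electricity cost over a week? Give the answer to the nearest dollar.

$98

electric kettle: 2670 W × 5 h × 7 d = 93,450 Wh = 93.45 kWh
electric oven: 2580 W × 15 h × 7 d = 270,900 Wh = 270.9 kWh
aquarium pump: 21.2 W × 9.29 h × 7 d = 1,379 Wh = 1.379 kWh
LED light strip: 17.9 W × 12 h × 7 d = 1,504 Wh = 1.504 kWh
server rack: 4111 W × 13 h × 7 d = 374,101 Wh = 374.1 kWh
Total energy = 93.45 + 270.9 + 1.379 + 1.504 + 374.1 = 741.3 kWh
Cost = 741.3 kWh × $0.132 = $97.86 ≈ $98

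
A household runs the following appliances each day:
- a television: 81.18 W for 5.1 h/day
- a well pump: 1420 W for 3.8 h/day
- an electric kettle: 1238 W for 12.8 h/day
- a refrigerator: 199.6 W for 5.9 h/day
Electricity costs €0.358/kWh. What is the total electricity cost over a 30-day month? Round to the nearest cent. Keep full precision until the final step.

television: 81.18 W × 5.1 h × 30 d = 12,421 Wh = 12.42 kWh
well pump: 1420 W × 3.8 h × 30 d = 161,880 Wh = 161.9 kWh
electric kettle: 1238 W × 12.8 h × 30 d = 475,392 Wh = 475.4 kWh
refrigerator: 199.6 W × 5.9 h × 30 d = 35,329 Wh = 35.33 kWh
Total energy = 12.42 + 161.9 + 475.4 + 35.33 = 685 kWh
Cost = 685 kWh × €0.358 = €245.24

€245.24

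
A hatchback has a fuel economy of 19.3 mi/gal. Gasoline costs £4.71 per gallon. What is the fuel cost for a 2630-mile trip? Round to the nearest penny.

£641.83

Fuel = 2630 mi / 19.3 mpg = 136.3 gal
Cost = 136.3 gal × £4.71/gal = £641.83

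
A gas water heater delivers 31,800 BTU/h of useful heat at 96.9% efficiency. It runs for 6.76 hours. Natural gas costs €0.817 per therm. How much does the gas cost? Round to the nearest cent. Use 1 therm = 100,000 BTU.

Heat delivered = 31,800 BTU/h × 6.76 h = 214,968 BTU
Gas input = 214,968 / 0.969 = 221,845 BTU
= 221,845 / 100,000 = 2.218 therm
Cost = 2.218 × €0.817/therm = €1.81

€1.81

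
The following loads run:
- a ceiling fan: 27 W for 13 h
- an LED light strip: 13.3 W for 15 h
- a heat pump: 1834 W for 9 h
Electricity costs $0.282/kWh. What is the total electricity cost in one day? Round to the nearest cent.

ceiling fan: 27 W × 13 h = 351 Wh = 0.351 kWh
LED light strip: 13.3 W × 15 h = 200 Wh = 0.1995 kWh
heat pump: 1834 W × 9 h = 16,506 Wh = 16.51 kWh
Total energy = 0.351 + 0.1995 + 16.51 = 17.06 kWh
Cost = 17.06 kWh × $0.282 = $4.81

$4.81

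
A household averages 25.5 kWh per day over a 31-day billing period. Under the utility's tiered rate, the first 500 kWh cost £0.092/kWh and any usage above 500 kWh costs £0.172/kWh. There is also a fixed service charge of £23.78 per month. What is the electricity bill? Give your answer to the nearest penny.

£119.75

Usage = 25.5 kWh/day × 31 days = 790.5 kWh
First 500 kWh × £0.092 = £46.00
Remaining 290.5 kWh × £0.172 = £49.97
Energy charge = £95.97; + service £23.78 = £119.75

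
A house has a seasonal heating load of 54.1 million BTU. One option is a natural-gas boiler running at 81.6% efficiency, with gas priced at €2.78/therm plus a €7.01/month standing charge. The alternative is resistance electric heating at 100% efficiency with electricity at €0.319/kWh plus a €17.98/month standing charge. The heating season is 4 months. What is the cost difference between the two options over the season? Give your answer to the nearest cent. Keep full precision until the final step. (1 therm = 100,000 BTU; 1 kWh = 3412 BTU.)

Heat load = 54.1 × 10⁶ BTU = 54,100,000 BTU
Gas: input = 54,100,000 / 0.816 = 66,299,020 BTU = 663 therm → 663 × €2.78 = €1,843.11; + 4 × €7.01 standing = €1,871.15
Electric: 54,100,000 BTU / 3412 = 15,860 kWh → × €0.319 = €5,058.00; + 4 × €17.98 standing = €5,129.92
Difference = |€1,871.15 − €5,129.92| = €3,258.77

€3258.77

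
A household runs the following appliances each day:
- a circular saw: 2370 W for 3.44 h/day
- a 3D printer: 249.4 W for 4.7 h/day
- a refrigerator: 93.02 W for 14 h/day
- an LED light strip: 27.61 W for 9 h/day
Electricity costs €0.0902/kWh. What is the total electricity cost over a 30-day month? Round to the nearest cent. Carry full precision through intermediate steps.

€29.43

circular saw: 2370 W × 3.44 h × 30 d = 244,584 Wh = 244.6 kWh
3D printer: 249.4 W × 4.7 h × 30 d = 35,165 Wh = 35.17 kWh
refrigerator: 93.02 W × 14 h × 30 d = 39,068 Wh = 39.07 kWh
LED light strip: 27.61 W × 9 h × 30 d = 7,455 Wh = 7.455 kWh
Total energy = 244.6 + 35.17 + 39.07 + 7.455 = 326.3 kWh
Cost = 326.3 kWh × €0.0902 = €29.43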